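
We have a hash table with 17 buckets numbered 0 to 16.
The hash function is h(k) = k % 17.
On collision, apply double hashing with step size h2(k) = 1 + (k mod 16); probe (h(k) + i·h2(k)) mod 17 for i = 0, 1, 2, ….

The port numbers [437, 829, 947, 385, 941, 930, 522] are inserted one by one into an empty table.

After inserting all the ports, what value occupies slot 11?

437: h=12 -> slot 12
829: h=13 -> slot 13
947: h=12, h2=4, probe 12,16 -> slot 16
385: h=11 -> slot 11
941: h=6 -> slot 6
930: h=12, h2=3, probe 12,15 -> slot 15
522: h=12, h2=11, probe 12,6,0 -> slot 0
Table: [522, —, —, —, —, —, 941, —, —, —, —, 385, 437, 829, —, 930, 947]

385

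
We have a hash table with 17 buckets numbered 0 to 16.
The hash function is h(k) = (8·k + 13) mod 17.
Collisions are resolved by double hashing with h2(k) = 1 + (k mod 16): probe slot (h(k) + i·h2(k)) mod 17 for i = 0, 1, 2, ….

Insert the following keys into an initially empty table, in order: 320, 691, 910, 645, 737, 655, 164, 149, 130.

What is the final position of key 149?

Insert 320: h=6, slot 6 empty => index 6.
Insert 691: h=16, slot 16 empty => index 16.
Insert 910: h=0, slot 0 empty => index 0.
Insert 645: h=5, slot 5 empty => index 5.
Insert 737: h=10, slot 10 empty => index 10.
Insert 655: h=0, h2=16, slots 0,16 occupied => index 15.
Insert 164: h=16, h2=5, slot 16 occupied => index 4.
Insert 149: h=15, h2=6, slots 15,4,10,16,5 occupied => index 11.
Insert 130: h=16, h2=3, slot 16 occupied => index 2.
Table: [910, ∅, 130, ∅, 164, 645, 320, ∅, ∅, ∅, 737, 149, ∅, ∅, ∅, 655, 691]

11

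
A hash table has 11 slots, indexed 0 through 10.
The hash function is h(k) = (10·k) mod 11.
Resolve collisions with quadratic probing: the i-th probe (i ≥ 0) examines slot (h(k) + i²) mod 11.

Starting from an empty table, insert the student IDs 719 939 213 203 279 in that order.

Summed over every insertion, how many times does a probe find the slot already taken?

6

719 hashes to 7; slot 7 is free => place at 7.
939 hashes to 7; 7 taken => place at 8.
213 hashes to 7; 7,8 taken => place at 0.
203 hashes to 6; slot 6 is free => place at 6.
279 hashes to 7; 7,8,0 taken => place at 5.
Table: [213, _, _, _, _, 279, 203, 719, 939, _, _]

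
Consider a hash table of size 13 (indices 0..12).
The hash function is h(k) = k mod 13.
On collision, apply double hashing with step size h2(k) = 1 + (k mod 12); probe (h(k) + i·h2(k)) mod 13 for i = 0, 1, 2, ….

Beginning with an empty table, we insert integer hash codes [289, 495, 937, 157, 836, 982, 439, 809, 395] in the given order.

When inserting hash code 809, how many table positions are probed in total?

2

289 hashes to 3; slot 3 is free -> place at 3.
495 hashes to 1; slot 1 is free -> place at 1.
937 hashes to 1, h2=2; 1,3 taken -> place at 5.
157 hashes to 1, h2=2; 1,3,5 taken -> place at 7.
836 hashes to 4; slot 4 is free -> place at 4.
982 hashes to 7, h2=11; 7,5,3,1 taken -> place at 12.
439 hashes to 10; slot 10 is free -> place at 10.
809 hashes to 3, h2=6; 3 taken -> place at 9.
395 hashes to 5, h2=12; 5,4,3 taken -> place at 2.
Table: [∅, 495, 395, 289, 836, 937, ∅, 157, ∅, 809, 439, ∅, 982]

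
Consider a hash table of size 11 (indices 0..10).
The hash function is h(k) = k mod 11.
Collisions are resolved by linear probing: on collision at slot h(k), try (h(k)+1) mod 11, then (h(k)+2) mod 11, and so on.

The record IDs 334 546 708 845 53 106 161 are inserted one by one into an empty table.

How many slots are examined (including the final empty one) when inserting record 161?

334: h=4 → slot 4
546: h=7 → slot 7
708: h=4, probe 4,5 → slot 5
845: h=9 → slot 9
53: h=9, probe 9,10 → slot 10
106: h=7, probe 7,8 → slot 8
161: h=7, probe 7,8,9,10,0 → slot 0
Table: [161, _, _, _, 334, 708, _, 546, 106, 845, 53]

5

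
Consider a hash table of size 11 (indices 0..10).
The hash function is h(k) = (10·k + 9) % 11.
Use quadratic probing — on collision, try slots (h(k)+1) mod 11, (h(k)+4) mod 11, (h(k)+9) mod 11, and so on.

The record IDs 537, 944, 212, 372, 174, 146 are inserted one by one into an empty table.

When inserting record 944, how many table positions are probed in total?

2

537: h=0 => slot 0
944: h=0, probe 0,1 => slot 1
212: h=6 => slot 6
372: h=0, probe 0,1,4 => slot 4
174: h=0, probe 0,1,4,9 => slot 9
146: h=6, probe 6,7 => slot 7
Table: [537, 944, —, —, 372, —, 212, 146, —, 174, —]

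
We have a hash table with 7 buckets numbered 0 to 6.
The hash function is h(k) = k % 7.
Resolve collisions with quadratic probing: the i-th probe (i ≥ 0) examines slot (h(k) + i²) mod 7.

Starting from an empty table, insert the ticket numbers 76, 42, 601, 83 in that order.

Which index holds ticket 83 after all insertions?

1

Insert 76: h=6, slot 6 empty => index 6.
Insert 42: h=0, slot 0 empty => index 0.
Insert 601: h=6, slots 6,0 occupied => index 3.
Insert 83: h=6, slots 6,0,3 occupied => index 1.
Table: [42, 83, _, 601, _, _, 76]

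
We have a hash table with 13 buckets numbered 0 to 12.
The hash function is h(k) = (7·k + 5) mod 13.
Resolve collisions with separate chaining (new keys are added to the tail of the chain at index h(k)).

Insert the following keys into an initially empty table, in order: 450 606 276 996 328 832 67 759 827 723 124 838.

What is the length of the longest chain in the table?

Insert 450: h=9, bucket 9 empty → new chain.
Insert 606: h=9, bucket 9 nonempty → append to chain.
Insert 276: h=0, bucket 0 empty → new chain.
Insert 996: h=9, bucket 9 nonempty → append to chain.
Insert 328: h=0, bucket 0 nonempty → append to chain.
Insert 832: h=5, bucket 5 empty → new chain.
Insert 67: h=6, bucket 6 empty → new chain.
Insert 759: h=1, bucket 1 empty → new chain.
Insert 827: h=9, bucket 9 nonempty → append to chain.
Insert 723: h=9, bucket 9 nonempty → append to chain.
Insert 124: h=2, bucket 2 empty → new chain.
Insert 838: h=8, bucket 8 empty → new chain.
Final buckets:
0: 276 -> 328
1: 759
2: 124
3: .
4: .
5: 832
6: 67
7: .
8: 838
9: 450 -> 606 -> 996 -> 827 -> 723
10: .
11: .
12: .

5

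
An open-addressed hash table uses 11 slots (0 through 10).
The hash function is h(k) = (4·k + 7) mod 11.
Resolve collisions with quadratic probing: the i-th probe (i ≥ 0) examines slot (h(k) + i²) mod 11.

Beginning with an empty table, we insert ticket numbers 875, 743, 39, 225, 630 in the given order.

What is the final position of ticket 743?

875: h=9 → slot 9
743: h=9, probe 9,10 → slot 10
39: h=9, probe 9,10,2 → slot 2
225: h=5 → slot 5
630: h=8 → slot 8
Table: [-, -, 39, -, -, 225, -, -, 630, 875, 743]

10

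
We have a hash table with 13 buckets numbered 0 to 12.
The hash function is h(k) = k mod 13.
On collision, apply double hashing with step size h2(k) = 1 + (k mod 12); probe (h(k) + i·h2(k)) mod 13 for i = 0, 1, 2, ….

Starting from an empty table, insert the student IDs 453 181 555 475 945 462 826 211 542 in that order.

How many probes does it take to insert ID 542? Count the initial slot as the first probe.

3

453: h=11 => slot 11
181: h=12 => slot 12
555: h=9 => slot 9
475: h=7 => slot 7
945: h=9, h2=10, probe 9,6 => slot 6
462: h=7, h2=7, probe 7,1 => slot 1
826: h=7, h2=11, probe 7,5 => slot 5
211: h=3 => slot 3
542: h=9, h2=3, probe 9,12,2 => slot 2
Table: [-, 462, 542, 211, -, 826, 945, 475, -, 555, -, 453, 181]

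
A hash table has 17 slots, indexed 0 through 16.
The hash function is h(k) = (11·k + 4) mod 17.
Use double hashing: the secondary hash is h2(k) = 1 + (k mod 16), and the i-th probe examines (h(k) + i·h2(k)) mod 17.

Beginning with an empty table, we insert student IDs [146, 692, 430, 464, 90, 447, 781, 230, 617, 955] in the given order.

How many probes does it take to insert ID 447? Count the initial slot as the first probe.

2

146: h=12 => slot 12
692: h=0 => slot 0
430: h=8 => slot 8
464: h=8, h2=1, probe 8,9 => slot 9
90: h=8, h2=11, probe 8,2 => slot 2
447: h=8, h2=16, probe 8,7 => slot 7
781: h=10 => slot 10
230: h=1 => slot 1
617: h=8, h2=10, probe 8,1,11 => slot 11
955: h=3 => slot 3
Table: [692, 230, 90, 955, _, _, _, 447, 430, 464, 781, 617, 146, _, _, _, _]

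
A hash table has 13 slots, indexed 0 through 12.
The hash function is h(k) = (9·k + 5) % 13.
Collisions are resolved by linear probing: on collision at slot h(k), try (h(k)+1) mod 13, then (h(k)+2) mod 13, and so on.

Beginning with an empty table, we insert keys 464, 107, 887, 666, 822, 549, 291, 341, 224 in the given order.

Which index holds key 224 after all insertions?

464 hashes to 8; slot 8 is free => place at 8.
107 hashes to 6; slot 6 is free => place at 6.
887 hashes to 6; 6 taken => place at 7.
666 hashes to 6; 6,7,8 taken => place at 9.
822 hashes to 6; 6,7,8,9 taken => place at 10.
549 hashes to 6; 6,7,8,9,10 taken => place at 11.
291 hashes to 11; 11 taken => place at 12.
341 hashes to 6; 6,7,8,9,10,11,12 taken => place at 0.
224 hashes to 6; 6,7,8,9,10,11,12,0 taken => place at 1.
Table: [341, 224, ., ., ., ., 107, 887, 464, 666, 822, 549, 291]

1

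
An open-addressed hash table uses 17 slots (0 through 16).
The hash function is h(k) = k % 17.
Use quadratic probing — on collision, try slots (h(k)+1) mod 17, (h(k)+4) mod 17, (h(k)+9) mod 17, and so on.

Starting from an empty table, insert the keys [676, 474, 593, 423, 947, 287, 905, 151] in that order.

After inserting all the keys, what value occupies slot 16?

593

676: h=13 → slot 13
474: h=15 → slot 15
593: h=15, probe 15,16 → slot 16
423: h=15, probe 15,16,2 → slot 2
947: h=12 → slot 12
287: h=15, probe 15,16,2,7 → slot 7
905: h=4 → slot 4
151: h=15, probe 15,16,2,7,14 → slot 14
Table: [—, —, 423, —, 905, —, —, 287, —, —, —, —, 947, 676, 151, 474, 593]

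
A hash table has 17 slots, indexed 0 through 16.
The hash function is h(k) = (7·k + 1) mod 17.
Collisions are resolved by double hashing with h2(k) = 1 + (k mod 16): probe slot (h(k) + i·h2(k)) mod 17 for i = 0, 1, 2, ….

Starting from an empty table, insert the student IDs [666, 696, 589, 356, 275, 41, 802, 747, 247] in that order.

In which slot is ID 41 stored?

666 hashes to 5; slot 5 is free → place at 5.
696 hashes to 11; slot 11 is free → place at 11.
589 hashes to 10; slot 10 is free → place at 10.
356 hashes to 11, h2=5; 11 taken → place at 16.
275 hashes to 5, h2=4; 5 taken → place at 9.
41 hashes to 16, h2=10; 16,9 taken → place at 2.
802 hashes to 5, h2=3; 5 taken → place at 8.
747 hashes to 11, h2=12; 11 taken → place at 6.
247 hashes to 13; slot 13 is free → place at 13.
Table: [∅, ∅, 41, ∅, ∅, 666, 747, ∅, 802, 275, 589, 696, ∅, 247, ∅, ∅, 356]

2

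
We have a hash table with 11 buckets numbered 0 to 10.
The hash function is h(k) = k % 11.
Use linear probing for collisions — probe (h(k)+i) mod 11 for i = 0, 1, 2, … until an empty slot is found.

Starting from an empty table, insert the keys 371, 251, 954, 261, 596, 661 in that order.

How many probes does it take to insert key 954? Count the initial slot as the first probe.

Insert 371: h=8, slot 8 empty → index 8.
Insert 251: h=9, slot 9 empty → index 9.
Insert 954: h=8, slots 8,9 occupied → index 10.
Insert 261: h=8, slots 8,9,10 occupied → index 0.
Insert 596: h=2, slot 2 empty → index 2.
Insert 661: h=1, slot 1 empty → index 1.
Table: [261, 661, 596, ., ., ., ., ., 371, 251, 954]

3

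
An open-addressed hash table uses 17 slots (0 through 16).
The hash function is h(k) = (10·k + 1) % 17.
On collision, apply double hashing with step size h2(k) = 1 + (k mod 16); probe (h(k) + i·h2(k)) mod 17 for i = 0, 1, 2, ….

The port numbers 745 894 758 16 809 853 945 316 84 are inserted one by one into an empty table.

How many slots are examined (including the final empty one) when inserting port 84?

745 hashes to 5; slot 5 is free → place at 5.
894 hashes to 16; slot 16 is free → place at 16.
758 hashes to 16, h2=7; 16 taken → place at 6.
16 hashes to 8; slot 8 is free → place at 8.
809 hashes to 16, h2=10; 16 taken → place at 9.
853 hashes to 14; slot 14 is free → place at 14.
945 hashes to 16, h2=2; 16 taken → place at 1.
316 hashes to 16, h2=13; 16 taken → place at 12.
84 hashes to 8, h2=5; 8 taken → place at 13.
Table: [—, 945, —, —, —, 745, 758, —, 16, 809, —, —, 316, 84, 853, —, 894]

2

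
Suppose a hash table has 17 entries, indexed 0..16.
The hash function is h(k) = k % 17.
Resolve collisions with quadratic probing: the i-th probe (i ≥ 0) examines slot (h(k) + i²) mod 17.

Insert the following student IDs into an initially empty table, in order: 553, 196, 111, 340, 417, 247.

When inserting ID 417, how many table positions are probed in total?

Insert 553: h=9, slot 9 empty -> index 9.
Insert 196: h=9, slot 9 occupied -> index 10.
Insert 111: h=9, slots 9,10 occupied -> index 13.
Insert 340: h=0, slot 0 empty -> index 0.
Insert 417: h=9, slots 9,10,13 occupied -> index 1.
Insert 247: h=9, slots 9,10,13,1 occupied -> index 8.
Table: [340, 417, -, -, -, -, -, -, 247, 553, 196, -, -, 111, -, -, -]

4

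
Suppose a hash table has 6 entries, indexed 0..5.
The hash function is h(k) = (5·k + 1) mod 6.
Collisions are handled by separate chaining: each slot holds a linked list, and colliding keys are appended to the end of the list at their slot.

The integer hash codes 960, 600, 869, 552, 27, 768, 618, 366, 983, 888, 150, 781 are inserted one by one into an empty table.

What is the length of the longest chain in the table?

960 → bucket 1
600 → bucket 1 (collision)
869 → bucket 2
552 → bucket 1 (collision)
27 → bucket 4
768 → bucket 1 (collision)
618 → bucket 1 (collision)
366 → bucket 1 (collision)
983 → bucket 2 (collision)
888 → bucket 1 (collision)
150 → bucket 1 (collision)
781 → bucket 0
Final buckets:
0: 781
1: 960 -> 600 -> 552 -> 768 -> 618 -> 366 -> 888 -> 150
2: 869 -> 983
3: —
4: 27
5: —

8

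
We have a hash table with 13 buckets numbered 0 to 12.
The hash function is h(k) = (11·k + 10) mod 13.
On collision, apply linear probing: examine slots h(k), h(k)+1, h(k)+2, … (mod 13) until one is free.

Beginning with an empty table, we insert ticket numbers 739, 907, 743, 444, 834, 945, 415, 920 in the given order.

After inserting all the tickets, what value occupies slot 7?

444

Insert 739: h=1, slot 1 empty -> index 1.
Insert 907: h=3, slot 3 empty -> index 3.
Insert 743: h=6, slot 6 empty -> index 6.
Insert 444: h=6, slot 6 occupied -> index 7.
Insert 834: h=6, slots 6,7 occupied -> index 8.
Insert 945: h=5, slot 5 empty -> index 5.
Insert 415: h=12, slot 12 empty -> index 12.
Insert 920: h=3, slot 3 occupied -> index 4.
Table: [_, 739, _, 907, 920, 945, 743, 444, 834, _, _, _, 415]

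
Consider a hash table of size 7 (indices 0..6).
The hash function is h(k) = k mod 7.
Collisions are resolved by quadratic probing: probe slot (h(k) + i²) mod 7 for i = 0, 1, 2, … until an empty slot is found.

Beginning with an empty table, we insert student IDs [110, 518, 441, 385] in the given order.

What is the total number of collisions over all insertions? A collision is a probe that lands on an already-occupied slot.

110 hashes to 5; slot 5 is free -> place at 5.
518 hashes to 0; slot 0 is free -> place at 0.
441 hashes to 0; 0 taken -> place at 1.
385 hashes to 0; 0,1 taken -> place at 4.
Table: [518, 441, ∅, ∅, 385, 110, ∅]

3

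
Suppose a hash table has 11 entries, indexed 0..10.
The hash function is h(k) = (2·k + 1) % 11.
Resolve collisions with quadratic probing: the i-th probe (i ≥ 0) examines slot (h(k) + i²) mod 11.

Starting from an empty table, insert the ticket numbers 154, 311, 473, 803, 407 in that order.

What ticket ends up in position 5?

154 hashes to 1; slot 1 is free => place at 1.
311 hashes to 7; slot 7 is free => place at 7.
473 hashes to 1; 1 taken => place at 2.
803 hashes to 1; 1,2 taken => place at 5.
407 hashes to 1; 1,2,5 taken => place at 10.
Table: [_, 154, 473, _, _, 803, _, 311, _, _, 407]

803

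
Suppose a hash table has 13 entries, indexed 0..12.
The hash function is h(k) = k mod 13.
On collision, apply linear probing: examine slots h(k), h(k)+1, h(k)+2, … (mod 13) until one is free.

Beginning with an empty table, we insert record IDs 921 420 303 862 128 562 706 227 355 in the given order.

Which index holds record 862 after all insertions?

921 hashes to 11; slot 11 is free → place at 11.
420 hashes to 4; slot 4 is free → place at 4.
303 hashes to 4; 4 taken → place at 5.
862 hashes to 4; 4,5 taken → place at 6.
128 hashes to 11; 11 taken → place at 12.
562 hashes to 3; slot 3 is free → place at 3.
706 hashes to 4; 4,5,6 taken → place at 7.
227 hashes to 6; 6,7 taken → place at 8.
355 hashes to 4; 4,5,6,7,8 taken → place at 9.
Table: [—, —, —, 562, 420, 303, 862, 706, 227, 355, —, 921, 128]

6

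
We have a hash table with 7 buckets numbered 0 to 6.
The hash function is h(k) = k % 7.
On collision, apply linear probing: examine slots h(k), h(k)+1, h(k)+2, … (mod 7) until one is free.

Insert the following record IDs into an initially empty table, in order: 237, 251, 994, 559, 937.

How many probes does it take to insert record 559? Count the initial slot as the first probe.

237: h=6 => slot 6
251: h=6, probe 6,0 => slot 0
994: h=0, probe 0,1 => slot 1
559: h=6, probe 6,0,1,2 => slot 2
937: h=6, probe 6,0,1,2,3 => slot 3
Table: [251, 994, 559, 937, —, —, 237]

4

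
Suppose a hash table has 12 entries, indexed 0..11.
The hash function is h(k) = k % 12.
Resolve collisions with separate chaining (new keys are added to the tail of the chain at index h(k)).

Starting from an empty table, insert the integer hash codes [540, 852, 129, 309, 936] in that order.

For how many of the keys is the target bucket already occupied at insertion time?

540 -> bucket 0
852 -> bucket 0 (collision)
129 -> bucket 9
309 -> bucket 9 (collision)
936 -> bucket 0 (collision)
Final buckets:
0: 540 -> 852 -> 936
1: _
2: _
3: _
4: _
5: _
6: _
7: _
8: _
9: 129 -> 309
10: _
11: _

3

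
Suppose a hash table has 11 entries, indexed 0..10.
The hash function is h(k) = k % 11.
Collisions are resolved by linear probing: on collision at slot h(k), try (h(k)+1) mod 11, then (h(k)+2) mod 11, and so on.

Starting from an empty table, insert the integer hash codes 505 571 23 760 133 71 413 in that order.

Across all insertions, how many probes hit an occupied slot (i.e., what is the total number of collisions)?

505 hashes to 10; slot 10 is free → place at 10.
571 hashes to 10; 10 taken → place at 0.
23 hashes to 1; slot 1 is free → place at 1.
760 hashes to 1; 1 taken → place at 2.
133 hashes to 1; 1,2 taken → place at 3.
71 hashes to 5; slot 5 is free → place at 5.
413 hashes to 6; slot 6 is free → place at 6.
Table: [571, 23, 760, 133, ∅, 71, 413, ∅, ∅, ∅, 505]

4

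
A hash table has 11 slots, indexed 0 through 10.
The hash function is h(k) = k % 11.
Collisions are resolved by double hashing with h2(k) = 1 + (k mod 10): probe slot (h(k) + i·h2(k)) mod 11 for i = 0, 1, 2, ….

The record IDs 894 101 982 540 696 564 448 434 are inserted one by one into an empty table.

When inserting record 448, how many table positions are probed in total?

894 hashes to 3; slot 3 is free => place at 3.
101 hashes to 2; slot 2 is free => place at 2.
982 hashes to 3, h2=3; 3 taken => place at 6.
540 hashes to 1; slot 1 is free => place at 1.
696 hashes to 3, h2=7; 3 taken => place at 10.
564 hashes to 3, h2=5; 3 taken => place at 8.
448 hashes to 8, h2=9; 8,6 taken => place at 4.
434 hashes to 5; slot 5 is free => place at 5.
Table: [., 540, 101, 894, 448, 434, 982, ., 564, ., 696]

3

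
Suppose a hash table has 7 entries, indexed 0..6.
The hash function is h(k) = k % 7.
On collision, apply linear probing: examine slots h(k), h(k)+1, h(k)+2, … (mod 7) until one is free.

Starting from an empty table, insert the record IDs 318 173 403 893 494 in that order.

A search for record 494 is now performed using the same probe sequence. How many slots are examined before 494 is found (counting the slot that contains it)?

4

318: h=3 → slot 3
173: h=5 → slot 5
403: h=4 → slot 4
893: h=4, probe 4,5,6 → slot 6
494: h=4, probe 4,5,6,0 → slot 0
Table: [494, —, —, 318, 403, 173, 893]
Lookup 494: h=4, probe 4,5,6,0 → found at 0.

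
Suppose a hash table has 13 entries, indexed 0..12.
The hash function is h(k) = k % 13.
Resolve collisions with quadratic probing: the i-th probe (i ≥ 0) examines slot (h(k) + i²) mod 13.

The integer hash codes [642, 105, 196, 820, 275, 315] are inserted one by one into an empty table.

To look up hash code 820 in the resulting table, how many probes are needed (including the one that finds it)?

4

642: h=5 → slot 5
105: h=1 → slot 1
196: h=1, probe 1,2 → slot 2
820: h=1, probe 1,2,5,10 → slot 10
275: h=2, probe 2,3 → slot 3
315: h=3, probe 3,4 → slot 4
Table: [—, 105, 196, 275, 315, 642, —, —, —, —, 820, —, —]
Lookup 820: h=1, probe 1,2,5,10 → found at 10.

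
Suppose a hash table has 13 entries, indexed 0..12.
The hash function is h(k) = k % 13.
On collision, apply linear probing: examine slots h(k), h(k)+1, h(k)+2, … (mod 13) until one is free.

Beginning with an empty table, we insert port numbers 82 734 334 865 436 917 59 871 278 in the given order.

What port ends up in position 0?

871

82: h=4 -> slot 4
734: h=6 -> slot 6
334: h=9 -> slot 9
865: h=7 -> slot 7
436: h=7, probe 7,8 -> slot 8
917: h=7, probe 7,8,9,10 -> slot 10
59: h=7, probe 7,8,9,10,11 -> slot 11
871: h=0 -> slot 0
278: h=5 -> slot 5
Table: [871, ∅, ∅, ∅, 82, 278, 734, 865, 436, 334, 917, 59, ∅]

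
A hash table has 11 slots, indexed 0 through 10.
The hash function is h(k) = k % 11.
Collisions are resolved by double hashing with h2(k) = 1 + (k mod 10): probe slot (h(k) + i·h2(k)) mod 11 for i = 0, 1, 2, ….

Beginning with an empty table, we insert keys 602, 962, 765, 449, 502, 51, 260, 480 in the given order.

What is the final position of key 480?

Insert 602: h=8, slot 8 empty -> index 8.
Insert 962: h=5, slot 5 empty -> index 5.
Insert 765: h=6, slot 6 empty -> index 6.
Insert 449: h=9, slot 9 empty -> index 9.
Insert 502: h=7, slot 7 empty -> index 7.
Insert 51: h=7, h2=2, slots 7,9 occupied -> index 0.
Insert 260: h=7, h2=1, slots 7,8,9 occupied -> index 10.
Insert 480: h=7, h2=1, slots 7,8,9,10,0 occupied -> index 1.
Table: [51, 480, -, -, -, 962, 765, 502, 602, 449, 260]

1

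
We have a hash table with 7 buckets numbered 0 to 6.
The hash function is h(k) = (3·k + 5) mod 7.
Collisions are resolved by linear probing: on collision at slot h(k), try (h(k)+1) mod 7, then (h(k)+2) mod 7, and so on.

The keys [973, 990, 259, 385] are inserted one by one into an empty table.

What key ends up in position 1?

973 hashes to 5; slot 5 is free → place at 5.
990 hashes to 0; slot 0 is free → place at 0.
259 hashes to 5; 5 taken → place at 6.
385 hashes to 5; 5,6,0 taken → place at 1.
Table: [990, 385, _, _, _, 973, 259]

385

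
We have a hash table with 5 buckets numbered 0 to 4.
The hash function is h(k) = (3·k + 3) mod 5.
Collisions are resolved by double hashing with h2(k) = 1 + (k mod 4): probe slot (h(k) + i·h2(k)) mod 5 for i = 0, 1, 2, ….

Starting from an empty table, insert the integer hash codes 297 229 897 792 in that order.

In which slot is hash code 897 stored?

297 hashes to 4; slot 4 is free → place at 4.
229 hashes to 0; slot 0 is free → place at 0.
897 hashes to 4, h2=2; 4 taken → place at 1.
792 hashes to 4, h2=1; 4,0,1 taken → place at 2.
Table: [229, 897, 792, -, 297]

1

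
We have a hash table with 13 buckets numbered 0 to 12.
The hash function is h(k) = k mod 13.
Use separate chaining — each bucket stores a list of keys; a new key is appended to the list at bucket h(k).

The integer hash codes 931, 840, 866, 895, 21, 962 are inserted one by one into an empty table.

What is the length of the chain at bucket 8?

4

Insert 931: h=8, bucket 8 empty → new chain.
Insert 840: h=8, bucket 8 nonempty → append to chain.
Insert 866: h=8, bucket 8 nonempty → append to chain.
Insert 895: h=11, bucket 11 empty → new chain.
Insert 21: h=8, bucket 8 nonempty → append to chain.
Insert 962: h=0, bucket 0 empty → new chain.
Final buckets:
0: 962
1: _
2: _
3: _
4: _
5: _
6: _
7: _
8: 931 -> 840 -> 866 -> 21
9: _
10: _
11: 895
12: _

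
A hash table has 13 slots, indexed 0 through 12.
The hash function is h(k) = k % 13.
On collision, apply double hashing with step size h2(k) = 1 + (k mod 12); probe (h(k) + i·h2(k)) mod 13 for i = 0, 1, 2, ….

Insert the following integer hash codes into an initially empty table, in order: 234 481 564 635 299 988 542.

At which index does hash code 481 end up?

2

Insert 234: h=0, slot 0 empty -> index 0.
Insert 481: h=0, h2=2, slot 0 occupied -> index 2.
Insert 564: h=5, slot 5 empty -> index 5.
Insert 635: h=11, slot 11 empty -> index 11.
Insert 299: h=0, h2=12, slot 0 occupied -> index 12.
Insert 988: h=0, h2=5, slots 0,5 occupied -> index 10.
Insert 542: h=9, slot 9 empty -> index 9.
Table: [234, —, 481, —, —, 564, —, —, —, 542, 988, 635, 299]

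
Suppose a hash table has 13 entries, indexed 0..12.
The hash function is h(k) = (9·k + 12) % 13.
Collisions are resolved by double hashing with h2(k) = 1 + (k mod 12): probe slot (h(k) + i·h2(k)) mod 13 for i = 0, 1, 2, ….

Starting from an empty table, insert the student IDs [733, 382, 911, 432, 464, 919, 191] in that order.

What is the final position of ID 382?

3

733 hashes to 5; slot 5 is free -> place at 5.
382 hashes to 5, h2=11; 5 taken -> place at 3.
911 hashes to 8; slot 8 is free -> place at 8.
432 hashes to 0; slot 0 is free -> place at 0.
464 hashes to 2; slot 2 is free -> place at 2.
919 hashes to 2, h2=8; 2 taken -> place at 10.
191 hashes to 2, h2=12; 2 taken -> place at 1.
Table: [432, 191, 464, 382, ., 733, ., ., 911, ., 919, ., .]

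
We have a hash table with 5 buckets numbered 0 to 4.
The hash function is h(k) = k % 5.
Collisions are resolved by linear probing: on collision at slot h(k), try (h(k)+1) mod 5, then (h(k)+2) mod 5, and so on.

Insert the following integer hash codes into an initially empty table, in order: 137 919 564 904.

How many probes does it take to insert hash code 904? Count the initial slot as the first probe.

3

137 hashes to 2; slot 2 is free => place at 2.
919 hashes to 4; slot 4 is free => place at 4.
564 hashes to 4; 4 taken => place at 0.
904 hashes to 4; 4,0 taken => place at 1.
Table: [564, 904, 137, -, 919]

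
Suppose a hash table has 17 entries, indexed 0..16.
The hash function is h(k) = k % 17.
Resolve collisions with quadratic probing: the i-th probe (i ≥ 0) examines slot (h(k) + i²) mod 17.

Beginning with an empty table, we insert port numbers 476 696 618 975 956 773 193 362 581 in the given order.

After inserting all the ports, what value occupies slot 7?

975

476 hashes to 0; slot 0 is free -> place at 0.
696 hashes to 16; slot 16 is free -> place at 16.
618 hashes to 6; slot 6 is free -> place at 6.
975 hashes to 6; 6 taken -> place at 7.
956 hashes to 4; slot 4 is free -> place at 4.
773 hashes to 8; slot 8 is free -> place at 8.
193 hashes to 6; 6,7 taken -> place at 10.
362 hashes to 5; slot 5 is free -> place at 5.
581 hashes to 3; slot 3 is free -> place at 3.
Table: [476, _, _, 581, 956, 362, 618, 975, 773, _, 193, _, _, _, _, _, 696]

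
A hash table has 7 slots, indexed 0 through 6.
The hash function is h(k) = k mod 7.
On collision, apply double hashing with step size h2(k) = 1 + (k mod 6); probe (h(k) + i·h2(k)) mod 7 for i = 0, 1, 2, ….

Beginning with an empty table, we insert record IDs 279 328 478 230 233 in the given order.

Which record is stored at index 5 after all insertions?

230

279: h=6 → slot 6
328: h=6, h2=5, probe 6,4 → slot 4
478: h=2 → slot 2
230: h=6, h2=3, probe 6,2,5 → slot 5
233: h=2, h2=6, probe 2,1 → slot 1
Table: [∅, 233, 478, ∅, 328, 230, 279]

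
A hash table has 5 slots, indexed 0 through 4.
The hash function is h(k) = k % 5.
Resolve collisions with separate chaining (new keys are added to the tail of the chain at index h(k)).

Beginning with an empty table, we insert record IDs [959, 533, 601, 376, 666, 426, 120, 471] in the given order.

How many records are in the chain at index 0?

1

959 → bucket 4
533 → bucket 3
601 → bucket 1
376 → bucket 1 (collision)
666 → bucket 1 (collision)
426 → bucket 1 (collision)
120 → bucket 0
471 → bucket 1 (collision)
Final buckets:
0: 120
1: 601 -> 376 -> 666 -> 426 -> 471
2: —
3: 533
4: 959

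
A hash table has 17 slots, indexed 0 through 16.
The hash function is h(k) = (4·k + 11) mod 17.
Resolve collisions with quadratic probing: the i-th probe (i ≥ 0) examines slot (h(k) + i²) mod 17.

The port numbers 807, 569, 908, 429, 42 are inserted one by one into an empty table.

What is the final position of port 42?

Insert 807: h=9, slot 9 empty -> index 9.
Insert 569: h=9, slot 9 occupied -> index 10.
Insert 908: h=5, slot 5 empty -> index 5.
Insert 429: h=10, slot 10 occupied -> index 11.
Insert 42: h=9, slots 9,10 occupied -> index 13.
Table: [∅, ∅, ∅, ∅, ∅, 908, ∅, ∅, ∅, 807, 569, 429, ∅, 42, ∅, ∅, ∅]

13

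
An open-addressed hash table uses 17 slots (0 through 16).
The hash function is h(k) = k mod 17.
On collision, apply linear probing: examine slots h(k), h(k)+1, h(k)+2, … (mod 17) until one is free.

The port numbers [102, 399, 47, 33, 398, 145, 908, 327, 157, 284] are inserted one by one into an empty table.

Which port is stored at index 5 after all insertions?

157

102 hashes to 0; slot 0 is free => place at 0.
399 hashes to 8; slot 8 is free => place at 8.
47 hashes to 13; slot 13 is free => place at 13.
33 hashes to 16; slot 16 is free => place at 16.
398 hashes to 7; slot 7 is free => place at 7.
145 hashes to 9; slot 9 is free => place at 9.
908 hashes to 7; 7,8,9 taken => place at 10.
327 hashes to 4; slot 4 is free => place at 4.
157 hashes to 4; 4 taken => place at 5.
284 hashes to 12; slot 12 is free => place at 12.
Table: [102, _, _, _, 327, 157, _, 398, 399, 145, 908, _, 284, 47, _, _, 33]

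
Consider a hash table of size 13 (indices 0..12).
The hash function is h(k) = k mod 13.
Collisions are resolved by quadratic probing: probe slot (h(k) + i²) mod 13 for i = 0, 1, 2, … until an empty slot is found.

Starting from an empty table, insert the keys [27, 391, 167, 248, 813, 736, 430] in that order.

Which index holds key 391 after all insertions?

Insert 27: h=1, slot 1 empty => index 1.
Insert 391: h=1, slot 1 occupied => index 2.
Insert 167: h=11, slot 11 empty => index 11.
Insert 248: h=1, slots 1,2 occupied => index 5.
Insert 813: h=7, slot 7 empty => index 7.
Insert 736: h=8, slot 8 empty => index 8.
Insert 430: h=1, slots 1,2,5 occupied => index 10.
Table: [_, 27, 391, _, _, 248, _, 813, 736, _, 430, 167, _]

2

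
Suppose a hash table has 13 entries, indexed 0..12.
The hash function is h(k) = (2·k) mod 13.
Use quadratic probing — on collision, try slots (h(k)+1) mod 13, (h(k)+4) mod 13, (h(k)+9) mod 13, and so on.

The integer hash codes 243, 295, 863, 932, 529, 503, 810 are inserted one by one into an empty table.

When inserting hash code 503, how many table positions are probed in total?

5

Insert 243: h=5, slot 5 empty → index 5.
Insert 295: h=5, slot 5 occupied → index 6.
Insert 863: h=10, slot 10 empty → index 10.
Insert 932: h=5, slots 5,6 occupied → index 9.
Insert 529: h=5, slots 5,6,9 occupied → index 1.
Insert 503: h=5, slots 5,6,9,1 occupied → index 8.
Insert 810: h=8, slots 8,9 occupied → index 12.
Table: [—, 529, —, —, —, 243, 295, —, 503, 932, 863, —, 810]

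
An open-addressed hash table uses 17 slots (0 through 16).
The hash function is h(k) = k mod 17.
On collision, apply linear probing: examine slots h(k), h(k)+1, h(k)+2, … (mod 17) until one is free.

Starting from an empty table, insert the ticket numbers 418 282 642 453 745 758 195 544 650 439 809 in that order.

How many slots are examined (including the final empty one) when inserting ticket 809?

418: h=10 => slot 10
282: h=10, probe 10,11 => slot 11
642: h=13 => slot 13
453: h=11, probe 11,12 => slot 12
745: h=14 => slot 14
758: h=10, probe 10,11,12,13,14,15 => slot 15
195: h=8 => slot 8
544: h=0 => slot 0
650: h=4 => slot 4
439: h=14, probe 14,15,16 => slot 16
809: h=10, probe 10,11,12,13,14,15,16,0,1 => slot 1
Table: [544, 809, —, —, 650, —, —, —, 195, —, 418, 282, 453, 642, 745, 758, 439]

9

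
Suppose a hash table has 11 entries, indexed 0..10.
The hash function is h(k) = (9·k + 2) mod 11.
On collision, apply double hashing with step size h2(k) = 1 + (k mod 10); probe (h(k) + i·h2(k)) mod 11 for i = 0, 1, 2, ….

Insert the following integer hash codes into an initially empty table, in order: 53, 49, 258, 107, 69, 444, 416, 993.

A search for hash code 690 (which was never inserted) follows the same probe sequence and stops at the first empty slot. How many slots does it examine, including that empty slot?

2

53: h=6 → slot 6
49: h=3 → slot 3
258: h=3, h2=9, probe 3,1 → slot 1
107: h=8 → slot 8
69: h=7 → slot 7
444: h=5 → slot 5
416: h=6, h2=7, probe 6,2 → slot 2
993: h=7, h2=4, probe 7,0 → slot 0
Table: [993, 258, 416, 49, —, 444, 53, 69, 107, —, —]
Lookup 690: h=8, h2=1, probe 8,9 → slot 9 empty, not found.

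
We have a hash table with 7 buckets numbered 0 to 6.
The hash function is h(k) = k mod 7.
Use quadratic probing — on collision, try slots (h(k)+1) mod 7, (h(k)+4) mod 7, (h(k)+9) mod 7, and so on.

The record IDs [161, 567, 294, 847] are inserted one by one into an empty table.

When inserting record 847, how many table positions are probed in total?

161: h=0 -> slot 0
567: h=0, probe 0,1 -> slot 1
294: h=0, probe 0,1,4 -> slot 4
847: h=0, probe 0,1,4,2 -> slot 2
Table: [161, 567, 847, -, 294, -, -]

4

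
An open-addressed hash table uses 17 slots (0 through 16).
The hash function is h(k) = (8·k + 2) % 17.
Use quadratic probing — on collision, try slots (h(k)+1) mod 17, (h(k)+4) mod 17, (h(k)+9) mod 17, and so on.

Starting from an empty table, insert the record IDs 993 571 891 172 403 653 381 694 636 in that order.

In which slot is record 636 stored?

993 hashes to 7; slot 7 is free -> place at 7.
571 hashes to 14; slot 14 is free -> place at 14.
891 hashes to 7; 7 taken -> place at 8.
172 hashes to 1; slot 1 is free -> place at 1.
403 hashes to 13; slot 13 is free -> place at 13.
653 hashes to 7; 7,8 taken -> place at 11.
381 hashes to 7; 7,8,11 taken -> place at 16.
694 hashes to 12; slot 12 is free -> place at 12.
636 hashes to 7; 7,8,11,16 taken -> place at 6.
Table: [∅, 172, ∅, ∅, ∅, ∅, 636, 993, 891, ∅, ∅, 653, 694, 403, 571, ∅, 381]

6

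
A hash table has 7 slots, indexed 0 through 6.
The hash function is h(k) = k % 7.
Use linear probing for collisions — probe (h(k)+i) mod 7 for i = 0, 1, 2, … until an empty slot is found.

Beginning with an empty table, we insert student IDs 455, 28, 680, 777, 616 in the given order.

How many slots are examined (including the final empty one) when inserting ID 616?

455 hashes to 0; slot 0 is free → place at 0.
28 hashes to 0; 0 taken → place at 1.
680 hashes to 1; 1 taken → place at 2.
777 hashes to 0; 0,1,2 taken → place at 3.
616 hashes to 0; 0,1,2,3 taken → place at 4.
Table: [455, 28, 680, 777, 616, ∅, ∅]

5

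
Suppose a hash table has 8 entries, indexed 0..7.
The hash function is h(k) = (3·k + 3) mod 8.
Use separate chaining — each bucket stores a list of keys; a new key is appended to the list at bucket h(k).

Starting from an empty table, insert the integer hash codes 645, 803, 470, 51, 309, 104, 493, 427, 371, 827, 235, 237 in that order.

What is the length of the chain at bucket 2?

4

Insert 645: h=2, bucket 2 empty → new chain.
Insert 803: h=4, bucket 4 empty → new chain.
Insert 470: h=5, bucket 5 empty → new chain.
Insert 51: h=4, bucket 4 nonempty → append to chain.
Insert 309: h=2, bucket 2 nonempty → append to chain.
Insert 104: h=3, bucket 3 empty → new chain.
Insert 493: h=2, bucket 2 nonempty → append to chain.
Insert 427: h=4, bucket 4 nonempty → append to chain.
Insert 371: h=4, bucket 4 nonempty → append to chain.
Insert 827: h=4, bucket 4 nonempty → append to chain.
Insert 235: h=4, bucket 4 nonempty → append to chain.
Insert 237: h=2, bucket 2 nonempty → append to chain.
Final buckets:
0: _
1: _
2: 645 -> 309 -> 493 -> 237
3: 104
4: 803 -> 51 -> 427 -> 371 -> 827 -> 235
5: 470
6: _
7: _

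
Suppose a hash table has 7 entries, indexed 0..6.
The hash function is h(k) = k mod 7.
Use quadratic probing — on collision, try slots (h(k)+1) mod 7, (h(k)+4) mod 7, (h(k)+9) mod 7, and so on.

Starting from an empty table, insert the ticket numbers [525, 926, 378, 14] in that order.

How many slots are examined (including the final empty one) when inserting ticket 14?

3

Insert 525: h=0, slot 0 empty => index 0.
Insert 926: h=2, slot 2 empty => index 2.
Insert 378: h=0, slot 0 occupied => index 1.
Insert 14: h=0, slots 0,1 occupied => index 4.
Table: [525, 378, 926, -, 14, -, -]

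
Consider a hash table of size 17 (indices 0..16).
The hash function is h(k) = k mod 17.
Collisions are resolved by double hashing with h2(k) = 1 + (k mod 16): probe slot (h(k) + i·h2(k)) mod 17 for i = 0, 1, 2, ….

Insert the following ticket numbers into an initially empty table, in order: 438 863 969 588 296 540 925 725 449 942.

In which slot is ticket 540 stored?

9

Insert 438: h=13, slot 13 empty → index 13.
Insert 863: h=13, h2=16, slot 13 occupied → index 12.
Insert 969: h=0, slot 0 empty → index 0.
Insert 588: h=10, slot 10 empty → index 10.
Insert 296: h=7, slot 7 empty → index 7.
Insert 540: h=13, h2=13, slot 13 occupied → index 9.
Insert 925: h=7, h2=14, slot 7 occupied → index 4.
Insert 725: h=11, slot 11 empty → index 11.
Insert 449: h=7, h2=2, slots 7,9,11,13 occupied → index 15.
Insert 942: h=7, h2=15, slot 7 occupied → index 5.
Table: [969, -, -, -, 925, 942, -, 296, -, 540, 588, 725, 863, 438, -, 449, -]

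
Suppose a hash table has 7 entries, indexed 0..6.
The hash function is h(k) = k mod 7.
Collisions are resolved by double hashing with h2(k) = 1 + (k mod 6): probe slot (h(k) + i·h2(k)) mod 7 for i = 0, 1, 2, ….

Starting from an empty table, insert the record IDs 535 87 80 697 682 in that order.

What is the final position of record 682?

1

535 hashes to 3; slot 3 is free -> place at 3.
87 hashes to 3, h2=4; 3 taken -> place at 0.
80 hashes to 3, h2=3; 3 taken -> place at 6.
697 hashes to 4; slot 4 is free -> place at 4.
682 hashes to 3, h2=5; 3 taken -> place at 1.
Table: [87, 682, ., 535, 697, ., 80]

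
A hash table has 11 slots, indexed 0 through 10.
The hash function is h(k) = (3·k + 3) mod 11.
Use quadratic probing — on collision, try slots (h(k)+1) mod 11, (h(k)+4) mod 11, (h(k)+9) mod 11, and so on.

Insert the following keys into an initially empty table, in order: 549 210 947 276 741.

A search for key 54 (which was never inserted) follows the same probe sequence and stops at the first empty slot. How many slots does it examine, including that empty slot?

2

549: h=0 => slot 0
210: h=6 => slot 6
947: h=6, probe 6,7 => slot 7
276: h=6, probe 6,7,10 => slot 10
741: h=4 => slot 4
Table: [549, _, _, _, 741, _, 210, 947, _, _, 276]
Lookup 54: h=0, probe 0,1 → slot 1 empty, not found.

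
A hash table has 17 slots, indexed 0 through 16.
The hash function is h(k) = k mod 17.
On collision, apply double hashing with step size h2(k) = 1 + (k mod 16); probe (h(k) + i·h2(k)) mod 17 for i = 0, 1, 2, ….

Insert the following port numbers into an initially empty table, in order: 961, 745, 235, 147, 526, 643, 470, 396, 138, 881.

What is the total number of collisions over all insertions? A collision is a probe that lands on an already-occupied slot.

8

961: h=9 -> slot 9
745: h=14 -> slot 14
235: h=14, h2=12, probe 14,9,4 -> slot 4
147: h=11 -> slot 11
526: h=16 -> slot 16
643: h=14, h2=4, probe 14,1 -> slot 1
470: h=11, h2=7, probe 11,1,8 -> slot 8
396: h=5 -> slot 5
138: h=2 -> slot 2
881: h=14, h2=2, probe 14,16,1,3 -> slot 3
Table: [—, 643, 138, 881, 235, 396, —, —, 470, 961, —, 147, —, —, 745, —, 526]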